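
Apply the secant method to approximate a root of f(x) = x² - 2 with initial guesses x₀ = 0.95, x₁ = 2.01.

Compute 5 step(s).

f(x) = x² - 2
x₀ = 0.95, x₁ = 2.01

Secant formula: x_{n+1} = x_n - f(x_n)(x_n - x_{n-1})/(f(x_n) - f(x_{n-1}))

Iteration 1:
  f(0.950000) = -1.097500
  f(2.010000) = 2.040100
  x_2 = 2.010000 - 2.040100×(2.010000 - 0.950000)/(2.040100 - (-1.097500))
       = 1.320777
Iteration 2:
  f(2.010000) = 2.040100
  f(1.320777) = -0.255548
  x_3 = 1.320777 - (-0.255548)×(1.320777 - 2.010000)/(-0.255548 - 2.040100)
       = 1.397500
Iteration 3:
  f(1.320777) = -0.255548
  f(1.397500) = -0.046993
  x_4 = 1.397500 - (-0.046993)×(1.397500 - 1.320777)/(-0.046993 - (-0.255548))
       = 1.414788
Iteration 4:
  f(1.397500) = -0.046993
  f(1.414788) = 0.001625
  x_5 = 1.414788 - 0.001625×(1.414788 - 1.397500)/(0.001625 - (-0.046993))
       = 1.414210
Iteration 5:
  f(1.414788) = 0.001625
  f(1.414210) = -0.000010
  x_6 = 1.414210 - (-0.000010)×(1.414210 - 1.414788)/(-0.000010 - 0.001625)
       = 1.414214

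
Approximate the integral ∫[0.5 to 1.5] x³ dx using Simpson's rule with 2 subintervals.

f(x) = x³
a = 0.5, b = 1.5, n = 2
h = (b - a)/n = 0.500000

Simpson's rule: (h/3)[f(x₀) + 4f(x₁) + 2f(x₂) + ... + f(xₙ)]

x_0 = 0.5000, f(x_0) = 0.125000, coefficient = 1
x_1 = 1.0000, f(x_1) = 1.000000, coefficient = 4
x_2 = 1.5000, f(x_2) = 3.375000, coefficient = 1

I ≈ (0.500000/3) × 7.500000 = 1.250000
Exact value: 1.250000
Error: 0.000000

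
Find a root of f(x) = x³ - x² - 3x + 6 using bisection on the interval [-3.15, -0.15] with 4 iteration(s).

f(x) = x³ - x² - 3x + 6
Initial interval: [-3.15, -0.15]

Iteration 1:
  c_1 = (-3.150000 + (-0.150000))/2 = -1.650000
  f(c_1) = f(-1.650000) = 3.735375
  f(a) × f(c) < 0, new interval: [-3.150000, -1.650000]
Iteration 2:
  c_2 = (-3.150000 + (-1.650000))/2 = -2.400000
  f(c_2) = f(-2.400000) = -6.384000
  f(a) × f(c) ≥ 0, new interval: [-2.400000, -1.650000]
Iteration 3:
  c_3 = (-2.400000 + (-1.650000))/2 = -2.025000
  f(c_3) = f(-2.025000) = -0.329391
  f(a) × f(c) ≥ 0, new interval: [-2.025000, -1.650000]
Iteration 4:
  c_4 = (-2.025000 + (-1.650000))/2 = -1.837500
  f(c_4) = f(-1.837500) = 1.931947
  f(a) × f(c) < 0, new interval: [-2.025000, -1.837500]

After 4 iteration(s), the approximation is c_4 = -1.837500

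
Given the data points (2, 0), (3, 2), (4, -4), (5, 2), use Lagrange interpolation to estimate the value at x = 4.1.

Lagrange interpolation formula:
P(x) = Σ yᵢ × Lᵢ(x)
where Lᵢ(x) = Π_{j≠i} (x - xⱼ)/(xᵢ - xⱼ)

L_0(4.1) = (4.1 - 3)/(2 - 3) × (4.1 - 4)/(2 - 4) × (4.1 - 5)/(2 - 5) = 0.016500
L_1(4.1) = (4.1 - 2)/(3 - 2) × (4.1 - 4)/(3 - 4) × (4.1 - 5)/(3 - 5) = -0.094500
L_2(4.1) = (4.1 - 2)/(4 - 2) × (4.1 - 3)/(4 - 3) × (4.1 - 5)/(4 - 5) = 1.039500
L_3(4.1) = (4.1 - 2)/(5 - 2) × (4.1 - 3)/(5 - 3) × (4.1 - 4)/(5 - 4) = 0.038500

P(4.1) = 0×L_0(4.1) + 2×L_1(4.1) + (-4)×L_2(4.1) + 2×L_3(4.1)
P(4.1) = -4.270000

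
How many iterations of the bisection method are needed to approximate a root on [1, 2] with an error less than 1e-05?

We need (b-a)/2^n ≤ 1e-05
(2 - 1)/2^n ≤ 1e-05
1/2^n ≤ 1e-05
2^n ≥ 100000
n ≥ log₂(100000) = 16.61
n ≥ 17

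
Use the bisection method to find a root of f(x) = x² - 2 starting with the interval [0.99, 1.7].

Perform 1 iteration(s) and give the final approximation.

f(x) = x² - 2
Initial interval: [0.99, 1.7]

Iteration 1:
  c_1 = (0.990000 + 1.700000)/2 = 1.345000
  f(c_1) = f(1.345000) = -0.190975
  f(a) × f(c) ≥ 0, new interval: [1.345000, 1.700000]

After 1 iteration(s), the approximation is c_1 = 1.345000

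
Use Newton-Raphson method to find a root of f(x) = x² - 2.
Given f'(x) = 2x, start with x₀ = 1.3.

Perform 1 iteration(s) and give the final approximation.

f(x) = x² - 2
f'(x) = 2x
x₀ = 1.3

Newton-Raphson formula: x_{n+1} = x_n - f(x_n)/f'(x_n)

Iteration 1:
  f(1.300000) = -0.310000
  f'(1.300000) = 2.600000
  x_1 = 1.300000 - (-0.310000)/2.600000 = 1.419231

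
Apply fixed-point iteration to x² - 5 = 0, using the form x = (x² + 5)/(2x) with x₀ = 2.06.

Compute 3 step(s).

Equation: x² - 5 = 0
Fixed-point form: x = (x² + 5)/(2x)
x₀ = 2.06

x_1 = g(2.060000) = 2.243592
x_2 = g(2.243592) = 2.236081
x_3 = g(2.236081) = 2.236068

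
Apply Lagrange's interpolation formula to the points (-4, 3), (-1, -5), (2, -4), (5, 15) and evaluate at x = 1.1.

Lagrange interpolation formula:
P(x) = Σ yᵢ × Lᵢ(x)
where Lᵢ(x) = Π_{j≠i} (x - xⱼ)/(xᵢ - xⱼ)

L_0(1.1) = (1.1 - (-1))/(-4 - (-1)) × (1.1 - 2)/(-4 - 2) × (1.1 - 5)/(-4 - 5) = -0.045500
L_1(1.1) = (1.1 - (-4))/(-1 - (-4)) × (1.1 - 2)/(-1 - 2) × (1.1 - 5)/(-1 - 5) = 0.331500
L_2(1.1) = (1.1 - (-4))/(2 - (-4)) × (1.1 - (-1))/(2 - (-1)) × (1.1 - 5)/(2 - 5) = 0.773500
L_3(1.1) = (1.1 - (-4))/(5 - (-4)) × (1.1 - (-1))/(5 - (-1)) × (1.1 - 2)/(5 - 2) = -0.059500

P(1.1) = 3×L_0(1.1) + (-5)×L_1(1.1) + (-4)×L_2(1.1) + 15×L_3(1.1)
P(1.1) = -5.780500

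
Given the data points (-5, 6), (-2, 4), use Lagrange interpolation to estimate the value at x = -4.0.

Lagrange interpolation formula:
P(x) = Σ yᵢ × Lᵢ(x)
where Lᵢ(x) = Π_{j≠i} (x - xⱼ)/(xᵢ - xⱼ)

L_0(-4.0) = (-4.0 - (-2))/(-5 - (-2)) = 0.666667
L_1(-4.0) = (-4.0 - (-5))/(-2 - (-5)) = 0.333333

P(-4.0) = 6×L_0(-4.0) + 4×L_1(-4.0)
P(-4.0) = 5.333333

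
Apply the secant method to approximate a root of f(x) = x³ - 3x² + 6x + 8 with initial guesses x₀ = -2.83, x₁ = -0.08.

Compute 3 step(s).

f(x) = x³ - 3x² + 6x + 8
x₀ = -2.83, x₁ = -0.08

Secant formula: x_{n+1} = x_n - f(x_n)(x_n - x_{n-1})/(f(x_n) - f(x_{n-1}))

Iteration 1:
  f(-2.830000) = -55.671887
  f(-0.080000) = 7.500288
  x_2 = -0.080000 - 7.500288×(-0.080000 - (-2.830000))/(7.500288 - (-55.671887))
       = -0.406501
Iteration 2:
  f(-0.080000) = 7.500288
  f(-0.406501) = 4.998091
  x_3 = -0.406501 - 4.998091×(-0.406501 - (-0.080000))/(4.998091 - 7.500288)
       = -1.058681
Iteration 3:
  f(-0.406501) = 4.998091
  f(-1.058681) = -2.901083
  x_4 = -1.058681 - (-2.901083)×(-1.058681 - (-0.406501))/(-2.901083 - 4.998091)
       = -0.819159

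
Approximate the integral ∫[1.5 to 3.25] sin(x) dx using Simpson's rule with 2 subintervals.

f(x) = sin(x)
a = 1.5, b = 3.25, n = 2
h = (b - a)/n = 0.875000

Simpson's rule: (h/3)[f(x₀) + 4f(x₁) + 2f(x₂) + ... + f(xₙ)]

x_0 = 1.5000, f(x_0) = 0.997495, coefficient = 1
x_1 = 2.3750, f(x_1) = 0.693685, coefficient = 4
x_2 = 3.2500, f(x_2) = -0.108195, coefficient = 1

I ≈ (0.875000/3) × 3.664040 = 1.068678
Exact value: 1.064867
Error: 0.003811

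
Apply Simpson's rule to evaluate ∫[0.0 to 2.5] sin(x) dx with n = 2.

f(x) = sin(x)
a = 0.0, b = 2.5, n = 2
h = (b - a)/n = 1.250000

Simpson's rule: (h/3)[f(x₀) + 4f(x₁) + 2f(x₂) + ... + f(xₙ)]

x_0 = 0.0000, f(x_0) = 0.000000, coefficient = 1
x_1 = 1.2500, f(x_1) = 0.948985, coefficient = 4
x_2 = 2.5000, f(x_2) = 0.598472, coefficient = 1

I ≈ (1.250000/3) × 4.394411 = 1.831004
Exact value: 1.801144
Error: 0.029861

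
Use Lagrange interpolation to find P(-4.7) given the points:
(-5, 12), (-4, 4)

Lagrange interpolation formula:
P(x) = Σ yᵢ × Lᵢ(x)
where Lᵢ(x) = Π_{j≠i} (x - xⱼ)/(xᵢ - xⱼ)

L_0(-4.7) = (-4.7 - (-4))/(-5 - (-4)) = 0.700000
L_1(-4.7) = (-4.7 - (-5))/(-4 - (-5)) = 0.300000

P(-4.7) = 12×L_0(-4.7) + 4×L_1(-4.7)
P(-4.7) = 9.600000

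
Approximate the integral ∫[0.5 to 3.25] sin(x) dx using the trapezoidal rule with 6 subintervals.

f(x) = sin(x)
a = 0.5, b = 3.25, n = 6
h = (b - a)/n = 0.458333

Trapezoidal rule: (h/2)[f(x₀) + 2f(x₁) + 2f(x₂) + ... + f(xₙ)]

x_0 = 0.5000, f(x_0) = 0.479426, coefficient = 1
x_1 = 0.9583, f(x_1) = 0.818235, coefficient = 2
x_2 = 1.4167, f(x_2) = 0.988146, coefficient = 2
x_3 = 1.8750, f(x_3) = 0.954086, coefficient = 2
x_4 = 2.3333, f(x_4) = 0.723086, coefficient = 2
x_5 = 2.7917, f(x_5) = 0.342828, coefficient = 2
x_6 = 3.2500, f(x_6) = -0.108195, coefficient = 1

I ≈ (0.458333/2) × 8.023990 = 1.838831
Exact value: 1.871712
Error: 0.032881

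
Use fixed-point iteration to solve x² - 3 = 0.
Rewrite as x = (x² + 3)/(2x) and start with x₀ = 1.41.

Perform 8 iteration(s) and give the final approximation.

Equation: x² - 3 = 0
Fixed-point form: x = (x² + 3)/(2x)
x₀ = 1.41

x_1 = g(1.410000) = 1.768830
x_2 = g(1.768830) = 1.732433
x_3 = g(1.732433) = 1.732051
x_4 = g(1.732051) = 1.732051
x_5 = g(1.732051) = 1.732051
x_6 = g(1.732051) = 1.732051
x_7 = g(1.732051) = 1.732051
x_8 = g(1.732051) = 1.732051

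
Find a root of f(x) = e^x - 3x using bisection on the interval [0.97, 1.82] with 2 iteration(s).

f(x) = e^x - 3x
Initial interval: [0.97, 1.82]

Iteration 1:
  c_1 = (0.970000 + 1.820000)/2 = 1.395000
  f(c_1) = f(1.395000) = -0.150025
  f(a) × f(c) ≥ 0, new interval: [1.395000, 1.820000]
Iteration 2:
  c_2 = (1.395000 + 1.820000)/2 = 1.607500
  f(c_2) = f(1.607500) = 0.167820
  f(a) × f(c) < 0, new interval: [1.395000, 1.607500]

After 2 iteration(s), the approximation is c_2 = 1.607500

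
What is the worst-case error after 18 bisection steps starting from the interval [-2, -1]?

Bisection error bound: |error| ≤ (b-a)/2^n
|error| ≤ (-1 - (-2))/2^18 = 1/2^18
|error| ≤ 0.0000038147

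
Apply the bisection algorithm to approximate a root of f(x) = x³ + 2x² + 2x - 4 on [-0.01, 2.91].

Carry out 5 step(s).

f(x) = x³ + 2x² + 2x - 4
Initial interval: [-0.01, 2.91]

Iteration 1:
  c_1 = (-0.010000 + 2.910000)/2 = 1.450000
  f(c_1) = f(1.450000) = 6.153625
  f(a) × f(c) < 0, new interval: [-0.010000, 1.450000]
Iteration 2:
  c_2 = (-0.010000 + 1.450000)/2 = 0.720000
  f(c_2) = f(0.720000) = -1.149952
  f(a) × f(c) ≥ 0, new interval: [0.720000, 1.450000]
Iteration 3:
  c_3 = (0.720000 + 1.450000)/2 = 1.085000
  f(c_3) = f(1.085000) = 1.801739
  f(a) × f(c) < 0, new interval: [0.720000, 1.085000]
Iteration 4:
  c_4 = (0.720000 + 1.085000)/2 = 0.902500
  f(c_4) = f(0.902500) = 0.169104
  f(a) × f(c) < 0, new interval: [0.720000, 0.902500]
Iteration 5:
  c_5 = (0.720000 + 0.902500)/2 = 0.811250
  f(c_5) = f(0.811250) = -0.527342
  f(a) × f(c) ≥ 0, new interval: [0.811250, 0.902500]

After 5 iteration(s), the approximation is c_5 = 0.811250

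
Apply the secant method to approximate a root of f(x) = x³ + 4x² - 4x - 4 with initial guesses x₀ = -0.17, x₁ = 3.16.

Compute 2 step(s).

f(x) = x³ + 4x² - 4x - 4
x₀ = -0.17, x₁ = 3.16

Secant formula: x_{n+1} = x_n - f(x_n)(x_n - x_{n-1})/(f(x_n) - f(x_{n-1}))

Iteration 1:
  f(-0.170000) = -3.209313
  f(3.160000) = 54.856896
  x_2 = 3.160000 - 54.856896×(3.160000 - (-0.170000))/(54.856896 - (-3.209313))
       = 0.014049
Iteration 2:
  f(3.160000) = 54.856896
  f(0.014049) = -4.055403
  x_3 = 0.014049 - (-4.055403)×(0.014049 - 3.160000)/(-4.055403 - 54.856896)
       = 0.230610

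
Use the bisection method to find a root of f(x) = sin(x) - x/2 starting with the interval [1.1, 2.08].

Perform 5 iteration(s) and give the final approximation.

f(x) = sin(x) - x/2
Initial interval: [1.1, 2.08]

Iteration 1:
  c_1 = (1.100000 + 2.080000)/2 = 1.590000
  f(c_1) = f(1.590000) = 0.204816
  f(a) × f(c) ≥ 0, new interval: [1.590000, 2.080000]
Iteration 2:
  c_2 = (1.590000 + 2.080000)/2 = 1.835000
  f(c_2) = f(1.835000) = 0.047801
  f(a) × f(c) ≥ 0, new interval: [1.835000, 2.080000]
Iteration 3:
  c_3 = (1.835000 + 2.080000)/2 = 1.957500
  f(c_3) = f(1.957500) = -0.052593
  f(a) × f(c) < 0, new interval: [1.835000, 1.957500]
Iteration 4:
  c_4 = (1.835000 + 1.957500)/2 = 1.896250
  f(c_4) = f(1.896250) = -0.000619
  f(a) × f(c) < 0, new interval: [1.835000, 1.896250]
Iteration 5:
  c_5 = (1.835000 + 1.896250)/2 = 1.865625
  f(c_5) = f(1.865625) = 0.024039
  f(a) × f(c) ≥ 0, new interval: [1.865625, 1.896250]

After 5 iteration(s), the approximation is c_5 = 1.865625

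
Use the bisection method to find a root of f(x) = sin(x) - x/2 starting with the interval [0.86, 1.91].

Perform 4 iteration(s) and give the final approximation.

f(x) = sin(x) - x/2
Initial interval: [0.86, 1.91]

Iteration 1:
  c_1 = (0.860000 + 1.910000)/2 = 1.385000
  f(c_1) = f(1.385000) = 0.290289
  f(a) × f(c) ≥ 0, new interval: [1.385000, 1.910000]
Iteration 2:
  c_2 = (1.385000 + 1.910000)/2 = 1.647500
  f(c_2) = f(1.647500) = 0.173310
  f(a) × f(c) ≥ 0, new interval: [1.647500, 1.910000]
Iteration 3:
  c_3 = (1.647500 + 1.910000)/2 = 1.778750
  f(c_3) = f(1.778750) = 0.089080
  f(a) × f(c) ≥ 0, new interval: [1.778750, 1.910000]
Iteration 4:
  c_4 = (1.778750 + 1.910000)/2 = 1.844375
  f(c_4) = f(1.844375) = 0.040623
  f(a) × f(c) ≥ 0, new interval: [1.844375, 1.910000]

After 4 iteration(s), the approximation is c_4 = 1.844375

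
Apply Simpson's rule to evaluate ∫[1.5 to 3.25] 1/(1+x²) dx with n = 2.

f(x) = 1/(1+x²)
a = 1.5, b = 3.25, n = 2
h = (b - a)/n = 0.875000

Simpson's rule: (h/3)[f(x₀) + 4f(x₁) + 2f(x₂) + ... + f(xₙ)]

x_0 = 1.5000, f(x_0) = 0.307692, coefficient = 1
x_1 = 2.3750, f(x_1) = 0.150588, coefficient = 4
x_2 = 3.2500, f(x_2) = 0.086486, coefficient = 1

I ≈ (0.875000/3) × 0.996532 = 0.290655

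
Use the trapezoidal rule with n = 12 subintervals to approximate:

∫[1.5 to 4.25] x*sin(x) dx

f(x) = x*sin(x)
a = 1.5, b = 4.25, n = 12
h = (b - a)/n = 0.229167

Trapezoidal rule: (h/2)[f(x₀) + 2f(x₁) + 2f(x₂) + ... + f(xₙ)]

x_0 = 1.5000, f(x_0) = 1.496242, coefficient = 1
x_1 = 1.7292, f(x_1) = 1.707527, coefficient = 2
x_2 = 1.9583, f(x_2) = 1.813109, coefficient = 2
x_3 = 2.1875, f(x_3) = 1.784539, coefficient = 2
x_4 = 2.4167, f(x_4) = 1.602443, coefficient = 2
x_5 = 2.6458, f(x_5) = 1.258622, coefficient = 2
x_6 = 2.8750, f(x_6) = 0.757407, coefficient = 2
x_7 = 3.1042, f(x_7) = 0.116149, coefficient = 2
x_8 = 3.3333, f(x_8) = -0.635227, coefficient = 2
x_9 = 3.5625, f(x_9) = -1.455598, coefficient = 2
x_10 = 3.7917, f(x_10) = -2.294889, coefficient = 2
x_11 = 4.0208, f(x_11) = -3.097066, coefficient = 2
x_12 = 4.2500, f(x_12) = -3.803705, coefficient = 1

I ≈ (0.229167/2) × 0.806574 = 0.092420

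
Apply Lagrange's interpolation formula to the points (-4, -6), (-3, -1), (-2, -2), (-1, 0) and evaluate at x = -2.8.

Lagrange interpolation formula:
P(x) = Σ yᵢ × Lᵢ(x)
where Lᵢ(x) = Π_{j≠i} (x - xⱼ)/(xᵢ - xⱼ)

L_0(-2.8) = (-2.8 - (-3))/(-4 - (-3)) × (-2.8 - (-2))/(-4 - (-2)) × (-2.8 - (-1))/(-4 - (-1)) = -0.048000
L_1(-2.8) = (-2.8 - (-4))/(-3 - (-4)) × (-2.8 - (-2))/(-3 - (-2)) × (-2.8 - (-1))/(-3 - (-1)) = 0.864000
L_2(-2.8) = (-2.8 - (-4))/(-2 - (-4)) × (-2.8 - (-3))/(-2 - (-3)) × (-2.8 - (-1))/(-2 - (-1)) = 0.216000
L_3(-2.8) = (-2.8 - (-4))/(-1 - (-4)) × (-2.8 - (-3))/(-1 - (-3)) × (-2.8 - (-2))/(-1 - (-2)) = -0.032000

P(-2.8) = (-6)×L_0(-2.8) + (-1)×L_1(-2.8) + (-2)×L_2(-2.8) + 0×L_3(-2.8)
P(-2.8) = -1.008000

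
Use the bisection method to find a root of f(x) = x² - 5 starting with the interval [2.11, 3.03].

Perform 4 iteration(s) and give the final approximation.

f(x) = x² - 5
Initial interval: [2.11, 3.03]

Iteration 1:
  c_1 = (2.110000 + 3.030000)/2 = 2.570000
  f(c_1) = f(2.570000) = 1.604900
  f(a) × f(c) < 0, new interval: [2.110000, 2.570000]
Iteration 2:
  c_2 = (2.110000 + 2.570000)/2 = 2.340000
  f(c_2) = f(2.340000) = 0.475600
  f(a) × f(c) < 0, new interval: [2.110000, 2.340000]
Iteration 3:
  c_3 = (2.110000 + 2.340000)/2 = 2.225000
  f(c_3) = f(2.225000) = -0.049375
  f(a) × f(c) ≥ 0, new interval: [2.225000, 2.340000]
Iteration 4:
  c_4 = (2.225000 + 2.340000)/2 = 2.282500
  f(c_4) = f(2.282500) = 0.209806
  f(a) × f(c) < 0, new interval: [2.225000, 2.282500]

After 4 iteration(s), the approximation is c_4 = 2.282500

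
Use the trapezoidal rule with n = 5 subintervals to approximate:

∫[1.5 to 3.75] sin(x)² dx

f(x) = sin(x)²
a = 1.5, b = 3.75, n = 5
h = (b - a)/n = 0.450000

Trapezoidal rule: (h/2)[f(x₀) + 2f(x₁) + 2f(x₂) + ... + f(xₙ)]

x_0 = 1.5000, f(x_0) = 0.994996, coefficient = 1
x_1 = 1.9500, f(x_1) = 0.862966, coefficient = 2
x_2 = 2.4000, f(x_2) = 0.456251, coefficient = 2
x_3 = 2.8500, f(x_3) = 0.082644, coefficient = 2
x_4 = 3.3000, f(x_4) = 0.024884, coefficient = 2
x_5 = 3.7500, f(x_5) = 0.326682, coefficient = 1

I ≈ (0.450000/2) × 4.175167 = 0.939412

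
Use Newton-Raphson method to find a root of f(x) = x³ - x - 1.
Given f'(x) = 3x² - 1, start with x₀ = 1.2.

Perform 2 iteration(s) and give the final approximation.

f(x) = x³ - x - 1
f'(x) = 3x² - 1
x₀ = 1.2

Newton-Raphson formula: x_{n+1} = x_n - f(x_n)/f'(x_n)

Iteration 1:
  f(1.200000) = -0.472000
  f'(1.200000) = 3.320000
  x_1 = 1.200000 - (-0.472000)/3.320000 = 1.342169
Iteration 2:
  f(1.342169) = 0.075636
  f'(1.342169) = 4.404250
  x_2 = 1.342169 - 0.075636/4.404250 = 1.324995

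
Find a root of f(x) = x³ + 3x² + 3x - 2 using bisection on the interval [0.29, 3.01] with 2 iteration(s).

f(x) = x³ + 3x² + 3x - 2
Initial interval: [0.29, 3.01]

Iteration 1:
  c_1 = (0.290000 + 3.010000)/2 = 1.650000
  f(c_1) = f(1.650000) = 15.609625
  f(a) × f(c) < 0, new interval: [0.290000, 1.650000]
Iteration 2:
  c_2 = (0.290000 + 1.650000)/2 = 0.970000
  f(c_2) = f(0.970000) = 4.645373
  f(a) × f(c) < 0, new interval: [0.290000, 0.970000]

After 2 iteration(s), the approximation is c_2 = 0.970000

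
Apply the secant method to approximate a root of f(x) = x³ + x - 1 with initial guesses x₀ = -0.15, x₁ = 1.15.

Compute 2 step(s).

f(x) = x³ + x - 1
x₀ = -0.15, x₁ = 1.15

Secant formula: x_{n+1} = x_n - f(x_n)(x_n - x_{n-1})/(f(x_n) - f(x_{n-1}))

Iteration 1:
  f(-0.150000) = -1.153375
  f(1.150000) = 1.670875
  x_2 = 1.150000 - 1.670875×(1.150000 - (-0.150000))/(1.670875 - (-1.153375))
       = 0.380898
Iteration 2:
  f(1.150000) = 1.670875
  f(0.380898) = -0.563841
  x_3 = 0.380898 - (-0.563841)×(0.380898 - 1.150000)/(-0.563841 - 1.670875)
       = 0.574950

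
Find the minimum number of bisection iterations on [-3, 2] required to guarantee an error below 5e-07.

We need (b-a)/2^n ≤ 5e-07
(2 - (-3))/2^n ≤ 5e-07
5/2^n ≤ 5e-07
2^n ≥ 10000000
n ≥ log₂(10000000) = 23.25
n ≥ 24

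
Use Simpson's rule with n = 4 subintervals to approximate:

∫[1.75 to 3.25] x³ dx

f(x) = x³
a = 1.75, b = 3.25, n = 4
h = (b - a)/n = 0.375000

Simpson's rule: (h/3)[f(x₀) + 4f(x₁) + 2f(x₂) + ... + f(xₙ)]

x_0 = 1.7500, f(x_0) = 5.359375, coefficient = 1
x_1 = 2.1250, f(x_1) = 9.595703, coefficient = 4
x_2 = 2.5000, f(x_2) = 15.625000, coefficient = 2
x_3 = 2.8750, f(x_3) = 23.763672, coefficient = 4
x_4 = 3.2500, f(x_4) = 34.328125, coefficient = 1

I ≈ (0.375000/3) × 204.375000 = 25.546875
Exact value: 25.546875
Error: 0.000000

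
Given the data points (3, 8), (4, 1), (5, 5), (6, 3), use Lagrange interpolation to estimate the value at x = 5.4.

Lagrange interpolation formula:
P(x) = Σ yᵢ × Lᵢ(x)
where Lᵢ(x) = Π_{j≠i} (x - xⱼ)/(xᵢ - xⱼ)

L_0(5.4) = (5.4 - 4)/(3 - 4) × (5.4 - 5)/(3 - 5) × (5.4 - 6)/(3 - 6) = 0.056000
L_1(5.4) = (5.4 - 3)/(4 - 3) × (5.4 - 5)/(4 - 5) × (5.4 - 6)/(4 - 6) = -0.288000
L_2(5.4) = (5.4 - 3)/(5 - 3) × (5.4 - 4)/(5 - 4) × (5.4 - 6)/(5 - 6) = 1.008000
L_3(5.4) = (5.4 - 3)/(6 - 3) × (5.4 - 4)/(6 - 4) × (5.4 - 5)/(6 - 5) = 0.224000

P(5.4) = 8×L_0(5.4) + 1×L_1(5.4) + 5×L_2(5.4) + 3×L_3(5.4)
P(5.4) = 5.872000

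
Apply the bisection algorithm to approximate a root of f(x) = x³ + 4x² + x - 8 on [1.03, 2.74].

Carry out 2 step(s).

f(x) = x³ + 4x² + x - 8
Initial interval: [1.03, 2.74]

Iteration 1:
  c_1 = (1.030000 + 2.740000)/2 = 1.885000
  f(c_1) = f(1.885000) = 14.795729
  f(a) × f(c) < 0, new interval: [1.030000, 1.885000]
Iteration 2:
  c_2 = (1.030000 + 1.885000)/2 = 1.457500
  f(c_2) = f(1.457500) = 5.050901
  f(a) × f(c) < 0, new interval: [1.030000, 1.457500]

After 2 iteration(s), the approximation is c_2 = 1.457500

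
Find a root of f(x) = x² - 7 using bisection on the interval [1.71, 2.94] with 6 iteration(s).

f(x) = x² - 7
Initial interval: [1.71, 2.94]

Iteration 1:
  c_1 = (1.710000 + 2.940000)/2 = 2.325000
  f(c_1) = f(2.325000) = -1.594375
  f(a) × f(c) ≥ 0, new interval: [2.325000, 2.940000]
Iteration 2:
  c_2 = (2.325000 + 2.940000)/2 = 2.632500
  f(c_2) = f(2.632500) = -0.069944
  f(a) × f(c) ≥ 0, new interval: [2.632500, 2.940000]
Iteration 3:
  c_3 = (2.632500 + 2.940000)/2 = 2.786250
  f(c_3) = f(2.786250) = 0.763189
  f(a) × f(c) < 0, new interval: [2.632500, 2.786250]
Iteration 4:
  c_4 = (2.632500 + 2.786250)/2 = 2.709375
  f(c_4) = f(2.709375) = 0.340713
  f(a) × f(c) < 0, new interval: [2.632500, 2.709375]
Iteration 5:
  c_5 = (2.632500 + 2.709375)/2 = 2.670937
  f(c_5) = f(2.670937) = 0.133907
  f(a) × f(c) < 0, new interval: [2.632500, 2.670937]
Iteration 6:
  c_6 = (2.632500 + 2.670937)/2 = 2.651719
  f(c_6) = f(2.651719) = 0.031612
  f(a) × f(c) < 0, new interval: [2.632500, 2.651719]

After 6 iteration(s), the approximation is c_6 = 2.651719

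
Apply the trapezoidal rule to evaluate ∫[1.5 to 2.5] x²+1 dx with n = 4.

f(x) = x²+1
a = 1.5, b = 2.5, n = 4
h = (b - a)/n = 0.250000

Trapezoidal rule: (h/2)[f(x₀) + 2f(x₁) + 2f(x₂) + ... + f(xₙ)]

x_0 = 1.5000, f(x_0) = 3.250000, coefficient = 1
x_1 = 1.7500, f(x_1) = 4.062500, coefficient = 2
x_2 = 2.0000, f(x_2) = 5.000000, coefficient = 2
x_3 = 2.2500, f(x_3) = 6.062500, coefficient = 2
x_4 = 2.5000, f(x_4) = 7.250000, coefficient = 1

I ≈ (0.250000/2) × 40.750000 = 5.093750
Exact value: 5.083333
Error: 0.010417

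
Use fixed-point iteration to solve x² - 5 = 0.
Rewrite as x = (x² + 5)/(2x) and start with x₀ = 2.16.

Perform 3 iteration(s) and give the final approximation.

Equation: x² - 5 = 0
Fixed-point form: x = (x² + 5)/(2x)
x₀ = 2.16

x_1 = g(2.160000) = 2.237407
x_2 = g(2.237407) = 2.236068
x_3 = g(2.236068) = 2.236068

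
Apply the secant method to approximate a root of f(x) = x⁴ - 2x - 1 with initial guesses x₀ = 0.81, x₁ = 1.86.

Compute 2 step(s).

f(x) = x⁴ - 2x - 1
x₀ = 0.81, x₁ = 1.86

Secant formula: x_{n+1} = x_n - f(x_n)(x_n - x_{n-1})/(f(x_n) - f(x_{n-1}))

Iteration 1:
  f(0.810000) = -2.189533
  f(1.860000) = 7.248832
  x_2 = 1.860000 - 7.248832×(1.860000 - 0.810000)/(7.248832 - (-2.189533))
       = 1.053581
Iteration 2:
  f(1.860000) = 7.248832
  f(1.053581) = -1.874988
  x_3 = 1.053581 - (-1.874988)×(1.053581 - 1.860000)/(-1.874988 - 7.248832)
       = 1.219304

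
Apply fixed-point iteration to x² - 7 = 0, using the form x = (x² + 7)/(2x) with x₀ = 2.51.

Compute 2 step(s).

Equation: x² - 7 = 0
Fixed-point form: x = (x² + 7)/(2x)
x₀ = 2.51

x_1 = g(2.510000) = 2.649422
x_2 = g(2.649422) = 2.645754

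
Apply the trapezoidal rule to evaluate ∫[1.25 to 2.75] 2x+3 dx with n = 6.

f(x) = 2x+3
a = 1.25, b = 2.75, n = 6
h = (b - a)/n = 0.250000

Trapezoidal rule: (h/2)[f(x₀) + 2f(x₁) + 2f(x₂) + ... + f(xₙ)]

x_0 = 1.2500, f(x_0) = 5.500000, coefficient = 1
x_1 = 1.5000, f(x_1) = 6.000000, coefficient = 2
x_2 = 1.7500, f(x_2) = 6.500000, coefficient = 2
x_3 = 2.0000, f(x_3) = 7.000000, coefficient = 2
x_4 = 2.2500, f(x_4) = 7.500000, coefficient = 2
x_5 = 2.5000, f(x_5) = 8.000000, coefficient = 2
x_6 = 2.7500, f(x_6) = 8.500000, coefficient = 1

I ≈ (0.250000/2) × 84.000000 = 10.500000
Exact value: 10.500000
Error: 0.000000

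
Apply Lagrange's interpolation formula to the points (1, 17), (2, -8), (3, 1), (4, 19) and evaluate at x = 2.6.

Lagrange interpolation formula:
P(x) = Σ yᵢ × Lᵢ(x)
where Lᵢ(x) = Π_{j≠i} (x - xⱼ)/(xᵢ - xⱼ)

L_0(2.6) = (2.6 - 2)/(1 - 2) × (2.6 - 3)/(1 - 3) × (2.6 - 4)/(1 - 4) = -0.056000
L_1(2.6) = (2.6 - 1)/(2 - 1) × (2.6 - 3)/(2 - 3) × (2.6 - 4)/(2 - 4) = 0.448000
L_2(2.6) = (2.6 - 1)/(3 - 1) × (2.6 - 2)/(3 - 2) × (2.6 - 4)/(3 - 4) = 0.672000
L_3(2.6) = (2.6 - 1)/(4 - 1) × (2.6 - 2)/(4 - 2) × (2.6 - 3)/(4 - 3) = -0.064000

P(2.6) = 17×L_0(2.6) + (-8)×L_1(2.6) + 1×L_2(2.6) + 19×L_3(2.6)
P(2.6) = -5.080000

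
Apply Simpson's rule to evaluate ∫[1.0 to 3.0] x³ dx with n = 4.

f(x) = x³
a = 1.0, b = 3.0, n = 4
h = (b - a)/n = 0.500000

Simpson's rule: (h/3)[f(x₀) + 4f(x₁) + 2f(x₂) + ... + f(xₙ)]

x_0 = 1.0000, f(x_0) = 1.000000, coefficient = 1
x_1 = 1.5000, f(x_1) = 3.375000, coefficient = 4
x_2 = 2.0000, f(x_2) = 8.000000, coefficient = 2
x_3 = 2.5000, f(x_3) = 15.625000, coefficient = 4
x_4 = 3.0000, f(x_4) = 27.000000, coefficient = 1

I ≈ (0.500000/3) × 120.000000 = 20.000000
Exact value: 20.000000
Error: 0.000000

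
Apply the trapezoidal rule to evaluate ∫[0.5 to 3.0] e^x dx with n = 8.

f(x) = e^x
a = 0.5, b = 3.0, n = 8
h = (b - a)/n = 0.312500

Trapezoidal rule: (h/2)[f(x₀) + 2f(x₁) + 2f(x₂) + ... + f(xₙ)]

x_0 = 0.5000, f(x_0) = 1.648721, coefficient = 1
x_1 = 0.8125, f(x_1) = 2.253535, coefficient = 2
x_2 = 1.1250, f(x_2) = 3.080217, coefficient = 2
x_3 = 1.4375, f(x_3) = 4.210157, coefficient = 2
x_4 = 1.7500, f(x_4) = 5.754603, coefficient = 2
x_5 = 2.0625, f(x_5) = 7.865609, coefficient = 2
x_6 = 2.3750, f(x_6) = 10.751013, coefficient = 2
x_7 = 2.6875, f(x_7) = 14.694893, coefficient = 2
x_8 = 3.0000, f(x_8) = 20.085537, coefficient = 1

I ≈ (0.312500/2) × 118.954312 = 18.586611
Exact value: 18.436816
Error: 0.149796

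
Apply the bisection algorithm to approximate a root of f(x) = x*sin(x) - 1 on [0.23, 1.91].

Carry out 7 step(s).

f(x) = x*sin(x) - 1
Initial interval: [0.23, 1.91]

Iteration 1:
  c_1 = (0.230000 + 1.910000)/2 = 1.070000
  f(c_1) = f(1.070000) = -0.061395
  f(a) × f(c) ≥ 0, new interval: [1.070000, 1.910000]
Iteration 2:
  c_2 = (1.070000 + 1.910000)/2 = 1.490000
  f(c_2) = f(1.490000) = 0.485139
  f(a) × f(c) < 0, new interval: [1.070000, 1.490000]
Iteration 3:
  c_3 = (1.070000 + 1.490000)/2 = 1.280000
  f(c_3) = f(1.280000) = 0.226260
  f(a) × f(c) < 0, new interval: [1.070000, 1.280000]
Iteration 4:
  c_4 = (1.070000 + 1.280000)/2 = 1.175000
  f(c_4) = f(1.175000) = 0.084161
  f(a) × f(c) < 0, new interval: [1.070000, 1.175000]
Iteration 5:
  c_5 = (1.070000 + 1.175000)/2 = 1.122500
  f(c_5) = f(1.122500) = 0.011582
  f(a) × f(c) < 0, new interval: [1.070000, 1.122500]
Iteration 6:
  c_6 = (1.070000 + 1.122500)/2 = 1.096250
  f(c_6) = f(1.096250) = -0.024886
  f(a) × f(c) ≥ 0, new interval: [1.096250, 1.122500]
Iteration 7:
  c_7 = (1.096250 + 1.122500)/2 = 1.109375
  f(c_7) = f(1.109375) = -0.006643
  f(a) × f(c) ≥ 0, new interval: [1.109375, 1.122500]

After 7 iteration(s), the approximation is c_7 = 1.109375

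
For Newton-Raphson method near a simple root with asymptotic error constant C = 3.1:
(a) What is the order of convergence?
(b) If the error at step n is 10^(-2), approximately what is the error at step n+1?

(a) Newton-Raphson has quadratic (order 2) convergence near simple roots.
    This means |e_{n+1}| ≈ C|e_n|².

(b) With |e_n| = 10^(-2) and C = 3.1:
    |e_{n+1}| ≈ 3.1 × (10^(-2))² = 3.1 × 10^(-4)

(a) 2 (quadratic); (b) |e_{n+1}| ≈ 3.100e-04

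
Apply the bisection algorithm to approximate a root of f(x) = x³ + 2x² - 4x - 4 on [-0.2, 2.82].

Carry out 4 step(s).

f(x) = x³ + 2x² - 4x - 4
Initial interval: [-0.2, 2.82]

Iteration 1:
  c_1 = (-0.200000 + 2.820000)/2 = 1.310000
  f(c_1) = f(1.310000) = -3.559709
  f(a) × f(c) ≥ 0, new interval: [1.310000, 2.820000]
Iteration 2:
  c_2 = (1.310000 + 2.820000)/2 = 2.065000
  f(c_2) = f(2.065000) = 5.074075
  f(a) × f(c) < 0, new interval: [1.310000, 2.065000]
Iteration 3:
  c_3 = (1.310000 + 2.065000)/2 = 1.687500
  f(c_3) = f(1.687500) = -0.249268
  f(a) × f(c) ≥ 0, new interval: [1.687500, 2.065000]
Iteration 4:
  c_4 = (1.687500 + 2.065000)/2 = 1.876250
  f(c_4) = f(1.876250) = 2.140617
  f(a) × f(c) < 0, new interval: [1.687500, 1.876250]

After 4 iteration(s), the approximation is c_4 = 1.876250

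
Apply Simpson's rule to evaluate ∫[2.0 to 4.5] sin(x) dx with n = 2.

f(x) = sin(x)
a = 2.0, b = 4.5, n = 2
h = (b - a)/n = 1.250000

Simpson's rule: (h/3)[f(x₀) + 4f(x₁) + 2f(x₂) + ... + f(xₙ)]

x_0 = 2.0000, f(x_0) = 0.909297, coefficient = 1
x_1 = 3.2500, f(x_1) = -0.108195, coefficient = 4
x_2 = 4.5000, f(x_2) = -0.977530, coefficient = 1

I ≈ (1.250000/3) × -0.501013 = -0.208756
Exact value: -0.205351
Error: 0.003404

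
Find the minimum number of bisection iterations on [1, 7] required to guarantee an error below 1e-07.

We need (b-a)/2^n ≤ 1e-07
(7 - 1)/2^n ≤ 1e-07
6/2^n ≤ 1e-07
2^n ≥ 60000000
n ≥ log₂(60000000) = 25.84
n ≥ 26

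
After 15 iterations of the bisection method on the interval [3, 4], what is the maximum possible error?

Bisection error bound: |error| ≤ (b-a)/2^n
|error| ≤ (4 - 3)/2^15 = 1/2^15
|error| ≤ 0.0000305176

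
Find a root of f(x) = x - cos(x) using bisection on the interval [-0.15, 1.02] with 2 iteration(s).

f(x) = x - cos(x)
Initial interval: [-0.15, 1.02]

Iteration 1:
  c_1 = (-0.150000 + 1.020000)/2 = 0.435000
  f(c_1) = f(0.435000) = -0.471870
  f(a) × f(c) ≥ 0, new interval: [0.435000, 1.020000]
Iteration 2:
  c_2 = (0.435000 + 1.020000)/2 = 0.727500
  f(c_2) = f(0.727500) = -0.019339
  f(a) × f(c) ≥ 0, new interval: [0.727500, 1.020000]

After 2 iteration(s), the approximation is c_2 = 0.727500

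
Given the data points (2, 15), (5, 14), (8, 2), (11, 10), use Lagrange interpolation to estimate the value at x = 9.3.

Lagrange interpolation formula:
P(x) = Σ yᵢ × Lᵢ(x)
where Lᵢ(x) = Π_{j≠i} (x - xⱼ)/(xᵢ - xⱼ)

L_0(9.3) = (9.3 - 5)/(2 - 5) × (9.3 - 8)/(2 - 8) × (9.3 - 11)/(2 - 11) = 0.058660
L_1(9.3) = (9.3 - 2)/(5 - 2) × (9.3 - 8)/(5 - 8) × (9.3 - 11)/(5 - 11) = -0.298759
L_2(9.3) = (9.3 - 2)/(8 - 2) × (9.3 - 5)/(8 - 5) × (9.3 - 11)/(8 - 11) = 0.988204
L_3(9.3) = (9.3 - 2)/(11 - 2) × (9.3 - 5)/(11 - 5) × (9.3 - 8)/(11 - 8) = 0.251895

P(9.3) = 15×L_0(9.3) + 14×L_1(9.3) + 2×L_2(9.3) + 10×L_3(9.3)
P(9.3) = 1.192636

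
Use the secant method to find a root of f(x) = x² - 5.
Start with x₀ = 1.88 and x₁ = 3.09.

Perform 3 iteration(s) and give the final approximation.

f(x) = x² - 5
x₀ = 1.88, x₁ = 3.09

Secant formula: x_{n+1} = x_n - f(x_n)(x_n - x_{n-1})/(f(x_n) - f(x_{n-1}))

Iteration 1:
  f(1.880000) = -1.465600
  f(3.090000) = 4.548100
  x_2 = 3.090000 - 4.548100×(3.090000 - 1.880000)/(4.548100 - (-1.465600))
       = 2.174889
Iteration 2:
  f(3.090000) = 4.548100
  f(2.174889) = -0.269856
  x_3 = 2.174889 - (-0.269856)×(2.174889 - 3.090000)/(-0.269856 - 4.548100)
       = 2.226145
Iteration 3:
  f(2.174889) = -0.269856
  f(2.226145) = -0.044278
  x_4 = 2.226145 - (-0.044278)×(2.226145 - 2.174889)/(-0.044278 - (-0.269856))
       = 2.236206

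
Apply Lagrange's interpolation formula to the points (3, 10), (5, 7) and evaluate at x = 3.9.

Lagrange interpolation formula:
P(x) = Σ yᵢ × Lᵢ(x)
where Lᵢ(x) = Π_{j≠i} (x - xⱼ)/(xᵢ - xⱼ)

L_0(3.9) = (3.9 - 5)/(3 - 5) = 0.550000
L_1(3.9) = (3.9 - 3)/(5 - 3) = 0.450000

P(3.9) = 10×L_0(3.9) + 7×L_1(3.9)
P(3.9) = 8.650000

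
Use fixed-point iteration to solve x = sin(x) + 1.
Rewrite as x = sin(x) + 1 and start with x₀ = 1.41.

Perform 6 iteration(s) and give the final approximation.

Equation: x = sin(x) + 1
Fixed-point form: x = sin(x) + 1
x₀ = 1.41

x_1 = g(1.410000) = 1.987100
x_2 = g(1.987100) = 1.914590
x_3 = g(1.914590) = 1.941483
x_4 = g(1.941483) = 1.932079
x_5 = g(1.932079) = 1.935444
x_6 = g(1.935444) = 1.934249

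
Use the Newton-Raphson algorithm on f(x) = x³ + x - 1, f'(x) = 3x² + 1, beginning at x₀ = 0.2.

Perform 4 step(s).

f(x) = x³ + x - 1
f'(x) = 3x² + 1
x₀ = 0.2

Newton-Raphson formula: x_{n+1} = x_n - f(x_n)/f'(x_n)

Iteration 1:
  f(0.200000) = -0.792000
  f'(0.200000) = 1.120000
  x_1 = 0.200000 - (-0.792000)/1.120000 = 0.907143
Iteration 2:
  f(0.907143) = 0.653638
  f'(0.907143) = 3.468724
  x_2 = 0.907143 - 0.653638/3.468724 = 0.718705
Iteration 3:
  f(0.718705) = 0.089943
  f'(0.718705) = 2.549612
  x_3 = 0.718705 - 0.089943/2.549612 = 0.683428
Iteration 4:
  f(0.683428) = 0.002639
  f'(0.683428) = 2.401222
  x_4 = 0.683428 - 0.002639/2.401222 = 0.682329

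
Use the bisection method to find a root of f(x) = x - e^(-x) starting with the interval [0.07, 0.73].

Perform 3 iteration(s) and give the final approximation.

f(x) = x - e^(-x)
Initial interval: [0.07, 0.73]

Iteration 1:
  c_1 = (0.070000 + 0.730000)/2 = 0.400000
  f(c_1) = f(0.400000) = -0.270320
  f(a) × f(c) ≥ 0, new interval: [0.400000, 0.730000]
Iteration 2:
  c_2 = (0.400000 + 0.730000)/2 = 0.565000
  f(c_2) = f(0.565000) = -0.003360
  f(a) × f(c) ≥ 0, new interval: [0.565000, 0.730000]
Iteration 3:
  c_3 = (0.565000 + 0.730000)/2 = 0.647500
  f(c_3) = f(0.647500) = 0.124147
  f(a) × f(c) < 0, new interval: [0.565000, 0.647500]

After 3 iteration(s), the approximation is c_3 = 0.647500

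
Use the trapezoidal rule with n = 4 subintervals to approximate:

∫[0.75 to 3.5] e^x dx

f(x) = e^x
a = 0.75, b = 3.5, n = 4
h = (b - a)/n = 0.687500

Trapezoidal rule: (h/2)[f(x₀) + 2f(x₁) + 2f(x₂) + ... + f(xₙ)]

x_0 = 0.7500, f(x_0) = 2.117000, coefficient = 1
x_1 = 1.4375, f(x_1) = 4.210157, coefficient = 2
x_2 = 2.1250, f(x_2) = 8.372897, coefficient = 2
x_3 = 2.8125, f(x_3) = 16.651495, coefficient = 2
x_4 = 3.5000, f(x_4) = 33.115452, coefficient = 1

I ≈ (0.687500/2) × 93.701551 = 32.209908
Exact value: 30.998452
Error: 1.211456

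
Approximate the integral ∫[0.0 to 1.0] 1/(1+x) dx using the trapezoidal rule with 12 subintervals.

f(x) = 1/(1+x)
a = 0.0, b = 1.0, n = 12
h = (b - a)/n = 0.083333

Trapezoidal rule: (h/2)[f(x₀) + 2f(x₁) + 2f(x₂) + ... + f(xₙ)]

x_0 = 0.0000, f(x_0) = 1.000000, coefficient = 1
x_1 = 0.0833, f(x_1) = 0.923077, coefficient = 2
x_2 = 0.1667, f(x_2) = 0.857143, coefficient = 2
x_3 = 0.2500, f(x_3) = 0.800000, coefficient = 2
x_4 = 0.3333, f(x_4) = 0.750000, coefficient = 2
x_5 = 0.4167, f(x_5) = 0.705882, coefficient = 2
x_6 = 0.5000, f(x_6) = 0.666667, coefficient = 2
x_7 = 0.5833, f(x_7) = 0.631579, coefficient = 2
x_8 = 0.6667, f(x_8) = 0.600000, coefficient = 2
x_9 = 0.7500, f(x_9) = 0.571429, coefficient = 2
x_10 = 0.8333, f(x_10) = 0.545455, coefficient = 2
x_11 = 0.9167, f(x_11) = 0.521739, coefficient = 2
x_12 = 1.0000, f(x_12) = 0.500000, coefficient = 1

I ≈ (0.083333/2) × 16.645940 = 0.693581
Exact value: 0.693147
Error: 0.000434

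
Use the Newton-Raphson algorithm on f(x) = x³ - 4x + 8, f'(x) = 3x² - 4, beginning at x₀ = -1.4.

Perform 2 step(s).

f(x) = x³ - 4x + 8
f'(x) = 3x² - 4
x₀ = -1.4

Newton-Raphson formula: x_{n+1} = x_n - f(x_n)/f'(x_n)

Iteration 1:
  f(-1.400000) = 10.856000
  f'(-1.400000) = 1.880000
  x_1 = -1.400000 - 10.856000/1.880000 = -7.174468
Iteration 2:
  f(-7.174468) = -332.593468
  f'(-7.174468) = 150.418977
  x_2 = -7.174468 - (-332.593468)/150.418977 = -4.963354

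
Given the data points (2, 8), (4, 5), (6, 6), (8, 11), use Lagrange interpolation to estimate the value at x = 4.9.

Lagrange interpolation formula:
P(x) = Σ yᵢ × Lᵢ(x)
where Lᵢ(x) = Π_{j≠i} (x - xⱼ)/(xᵢ - xⱼ)

L_0(4.9) = (4.9 - 4)/(2 - 4) × (4.9 - 6)/(2 - 6) × (4.9 - 8)/(2 - 8) = -0.063937
L_1(4.9) = (4.9 - 2)/(4 - 2) × (4.9 - 6)/(4 - 6) × (4.9 - 8)/(4 - 8) = 0.618062
L_2(4.9) = (4.9 - 2)/(6 - 2) × (4.9 - 4)/(6 - 4) × (4.9 - 8)/(6 - 8) = 0.505688
L_3(4.9) = (4.9 - 2)/(8 - 2) × (4.9 - 4)/(8 - 4) × (4.9 - 6)/(8 - 6) = -0.059813

P(4.9) = 8×L_0(4.9) + 5×L_1(4.9) + 6×L_2(4.9) + 11×L_3(4.9)
P(4.9) = 4.955000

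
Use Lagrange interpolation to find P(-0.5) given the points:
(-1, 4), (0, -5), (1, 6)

Lagrange interpolation formula:
P(x) = Σ yᵢ × Lᵢ(x)
where Lᵢ(x) = Π_{j≠i} (x - xⱼ)/(xᵢ - xⱼ)

L_0(-0.5) = (-0.5 - 0)/(-1 - 0) × (-0.5 - 1)/(-1 - 1) = 0.375000
L_1(-0.5) = (-0.5 - (-1))/(0 - (-1)) × (-0.5 - 1)/(0 - 1) = 0.750000
L_2(-0.5) = (-0.5 - (-1))/(1 - (-1)) × (-0.5 - 0)/(1 - 0) = -0.125000

P(-0.5) = 4×L_0(-0.5) + (-5)×L_1(-0.5) + 6×L_2(-0.5)
P(-0.5) = -3.000000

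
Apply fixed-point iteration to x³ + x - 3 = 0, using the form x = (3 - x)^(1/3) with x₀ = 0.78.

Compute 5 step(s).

Equation: x³ + x - 3 = 0
Fixed-point form: x = (3 - x)^(1/3)
x₀ = 0.78

x_1 = g(0.780000) = 1.304521
x_2 = g(1.304521) = 1.192424
x_3 = g(1.192424) = 1.218145
x_4 = g(1.218145) = 1.212339
x_5 = g(1.212339) = 1.213654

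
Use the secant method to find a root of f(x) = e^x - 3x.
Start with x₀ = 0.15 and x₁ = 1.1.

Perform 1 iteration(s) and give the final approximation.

f(x) = e^x - 3x
x₀ = 0.15, x₁ = 1.1

Secant formula: x_{n+1} = x_n - f(x_n)(x_n - x_{n-1})/(f(x_n) - f(x_{n-1}))

Iteration 1:
  f(0.150000) = 0.711834
  f(1.100000) = -0.295834
  x_2 = 1.100000 - (-0.295834)×(1.100000 - 0.150000)/(-0.295834 - 0.711834)
       = 0.821096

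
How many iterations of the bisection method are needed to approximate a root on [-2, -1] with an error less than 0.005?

We need (b-a)/2^n ≤ 0.005
(-1 - (-2))/2^n ≤ 0.005
1/2^n ≤ 0.005
2^n ≥ 200
n ≥ log₂(200) = 7.64
n ≥ 8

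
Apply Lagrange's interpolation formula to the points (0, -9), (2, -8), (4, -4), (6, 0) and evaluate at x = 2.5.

Lagrange interpolation formula:
P(x) = Σ yᵢ × Lᵢ(x)
where Lᵢ(x) = Π_{j≠i} (x - xⱼ)/(xᵢ - xⱼ)

L_0(2.5) = (2.5 - 2)/(0 - 2) × (2.5 - 4)/(0 - 4) × (2.5 - 6)/(0 - 6) = -0.054688
L_1(2.5) = (2.5 - 0)/(2 - 0) × (2.5 - 4)/(2 - 4) × (2.5 - 6)/(2 - 6) = 0.820312
L_2(2.5) = (2.5 - 0)/(4 - 0) × (2.5 - 2)/(4 - 2) × (2.5 - 6)/(4 - 6) = 0.273438
L_3(2.5) = (2.5 - 0)/(6 - 0) × (2.5 - 2)/(6 - 2) × (2.5 - 4)/(6 - 4) = -0.039062

P(2.5) = (-9)×L_0(2.5) + (-8)×L_1(2.5) + (-4)×L_2(2.5) + 0×L_3(2.5)
P(2.5) = -7.164062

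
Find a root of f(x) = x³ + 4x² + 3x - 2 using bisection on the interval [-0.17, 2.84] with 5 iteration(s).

f(x) = x³ + 4x² + 3x - 2
Initial interval: [-0.17, 2.84]

Iteration 1:
  c_1 = (-0.170000 + 2.840000)/2 = 1.335000
  f(c_1) = f(1.335000) = 11.513170
  f(a) × f(c) < 0, new interval: [-0.170000, 1.335000]
Iteration 2:
  c_2 = (-0.170000 + 1.335000)/2 = 0.582500
  f(c_2) = f(0.582500) = 1.302371
  f(a) × f(c) < 0, new interval: [-0.170000, 0.582500]
Iteration 3:
  c_3 = (-0.170000 + 0.582500)/2 = 0.206250
  f(c_3) = f(0.206250) = -1.202320
  f(a) × f(c) ≥ 0, new interval: [0.206250, 0.582500]
Iteration 4:
  c_4 = (0.206250 + 0.582500)/2 = 0.394375
  f(c_4) = f(0.394375) = -0.133411
  f(a) × f(c) ≥ 0, new interval: [0.394375, 0.582500]
Iteration 5:
  c_5 = (0.394375 + 0.582500)/2 = 0.488438
  f(c_5) = f(0.488438) = 0.536124
  f(a) × f(c) < 0, new interval: [0.394375, 0.488438]

After 5 iteration(s), the approximation is c_5 = 0.488438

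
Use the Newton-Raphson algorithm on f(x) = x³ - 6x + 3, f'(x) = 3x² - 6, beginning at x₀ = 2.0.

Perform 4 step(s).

f(x) = x³ - 6x + 3
f'(x) = 3x² - 6
x₀ = 2.0

Newton-Raphson formula: x_{n+1} = x_n - f(x_n)/f'(x_n)

Iteration 1:
  f(2.000000) = -1.000000
  f'(2.000000) = 6.000000
  x_1 = 2.000000 - (-1.000000)/6.000000 = 2.166667
Iteration 2:
  f(2.166667) = 0.171296
  f'(2.166667) = 8.083333
  x_2 = 2.166667 - 0.171296/8.083333 = 2.145475
Iteration 3:
  f(2.145475) = 0.002909
  f'(2.145475) = 7.809194
  x_3 = 2.145475 - 0.002909/7.809194 = 2.145103
Iteration 4:
  f(2.145103) = 0.000001
  f'(2.145103) = 7.804398
  x_4 = 2.145103 - 0.000001/7.804398 = 2.145103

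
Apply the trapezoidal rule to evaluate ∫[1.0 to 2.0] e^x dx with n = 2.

f(x) = e^x
a = 1.0, b = 2.0, n = 2
h = (b - a)/n = 0.500000

Trapezoidal rule: (h/2)[f(x₀) + 2f(x₁) + 2f(x₂) + ... + f(xₙ)]

x_0 = 1.0000, f(x_0) = 2.718282, coefficient = 1
x_1 = 1.5000, f(x_1) = 4.481689, coefficient = 2
x_2 = 2.0000, f(x_2) = 7.389056, coefficient = 1

I ≈ (0.500000/2) × 19.070716 = 4.767679
Exact value: 4.670774
Error: 0.096905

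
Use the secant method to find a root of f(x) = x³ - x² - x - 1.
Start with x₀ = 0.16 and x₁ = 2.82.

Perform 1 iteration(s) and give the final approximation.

f(x) = x³ - x² - x - 1
x₀ = 0.16, x₁ = 2.82

Secant formula: x_{n+1} = x_n - f(x_n)(x_n - x_{n-1})/(f(x_n) - f(x_{n-1}))

Iteration 1:
  f(0.160000) = -1.181504
  f(2.820000) = 10.653368
  x_2 = 2.820000 - 10.653368×(2.820000 - 0.160000)/(10.653368 - (-1.181504))
       = 0.425554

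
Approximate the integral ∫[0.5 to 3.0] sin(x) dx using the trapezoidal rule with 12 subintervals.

f(x) = sin(x)
a = 0.5, b = 3.0, n = 12
h = (b - a)/n = 0.208333

Trapezoidal rule: (h/2)[f(x₀) + 2f(x₁) + 2f(x₂) + ... + f(xₙ)]

x_0 = 0.5000, f(x_0) = 0.479426, coefficient = 1
x_1 = 0.7083, f(x_1) = 0.650569, coefficient = 2
x_2 = 0.9167, f(x_2) = 0.793578, coefficient = 2
x_3 = 1.1250, f(x_3) = 0.902268, coefficient = 2
x_4 = 1.3333, f(x_4) = 0.971938, coefficient = 2
x_5 = 1.5417, f(x_5) = 0.999576, coefficient = 2
x_6 = 1.7500, f(x_6) = 0.983986, coefficient = 2
x_7 = 1.9583, f(x_7) = 0.925843, coefficient = 2
x_8 = 2.1667, f(x_8) = 0.827660, coefficient = 2
x_9 = 2.3750, f(x_9) = 0.693685, coefficient = 2
x_10 = 2.5833, f(x_10) = 0.529711, coefficient = 2
x_11 = 2.7917, f(x_11) = 0.342828, coefficient = 2
x_12 = 3.0000, f(x_12) = 0.141120, coefficient = 1

I ≈ (0.208333/2) × 17.863827 = 1.860815
Exact value: 1.867575
Error: 0.006760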